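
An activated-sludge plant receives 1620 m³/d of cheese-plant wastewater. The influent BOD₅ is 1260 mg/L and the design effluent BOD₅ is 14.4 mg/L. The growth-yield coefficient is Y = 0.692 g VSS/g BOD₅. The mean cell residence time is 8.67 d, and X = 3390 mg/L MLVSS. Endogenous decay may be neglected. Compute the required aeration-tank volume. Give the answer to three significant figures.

Biomass mass balance (decay neglected): V·X = Y·Q·(S₀ − S)·θ_c, so V = 0.692 × 1620 × (1260 − 14.4) × 8.67 / 3390 = 3571 m³.

V ≈ 3570 m³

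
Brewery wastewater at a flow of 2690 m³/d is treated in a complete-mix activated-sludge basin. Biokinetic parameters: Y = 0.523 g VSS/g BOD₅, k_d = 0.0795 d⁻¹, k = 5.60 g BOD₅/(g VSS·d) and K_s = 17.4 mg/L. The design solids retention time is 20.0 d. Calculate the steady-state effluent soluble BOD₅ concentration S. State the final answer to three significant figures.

For a completely mixed reactor with recycle the Lawrence–McCarty relation gives S = K_s·(1 + k_d·θ_c) / [θ_c·(Y·k − k_d) − 1] = 17.4 × (1 + 0.0795 × 20.0) / [20.0 × (0.523 × 5.60 − 0.0795) − 1] = 45.07 / 55.99 = 0.8050 mg/L.

S ≈ 0.805 mg/L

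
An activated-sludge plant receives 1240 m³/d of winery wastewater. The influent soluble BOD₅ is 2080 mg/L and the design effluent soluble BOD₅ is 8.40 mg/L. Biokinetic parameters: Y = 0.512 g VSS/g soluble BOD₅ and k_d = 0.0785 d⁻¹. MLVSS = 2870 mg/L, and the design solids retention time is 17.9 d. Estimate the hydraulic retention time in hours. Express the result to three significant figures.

τ ≈ 66.0 h

Steady-state biomass mass balance: V·X·(1 + k_d·θ_c) = Y·Q·(S₀ − S)·θ_c, so V = 0.512 × 1240 × (2080 − 8.40) × 17.9 / [2870 × (1 + 0.0785 × 17.9)] = 2.35×10^7 / 6903 = 3411 m³.
Hydraulic retention time τ = V/Q = 3411 / 1240 = 2.750 d = 66.01 h.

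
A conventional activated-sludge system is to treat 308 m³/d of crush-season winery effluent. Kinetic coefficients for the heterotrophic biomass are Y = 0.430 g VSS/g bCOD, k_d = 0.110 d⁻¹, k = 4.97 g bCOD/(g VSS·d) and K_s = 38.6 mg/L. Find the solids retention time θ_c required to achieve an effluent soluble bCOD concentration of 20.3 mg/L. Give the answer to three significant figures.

θ_c ≈ 1.60 d

From 1/θ_c = Y·k·S/(K_s + S) − k_d: Y·k·S/(K_s+S) = 0.430 × 4.97 × 20.3 / (38.6 + 20.3) = 0.7366 d⁻¹.
Then 1/θ_c = μ − k_d = 0.7366 − 0.110 = 0.6266 d⁻¹, giving θ_c = 1.596 d.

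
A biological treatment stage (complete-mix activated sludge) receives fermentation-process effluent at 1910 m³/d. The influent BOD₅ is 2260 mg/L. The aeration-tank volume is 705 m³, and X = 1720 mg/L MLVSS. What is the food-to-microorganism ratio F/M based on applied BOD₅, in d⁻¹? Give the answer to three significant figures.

F/M ≈ 3.56 d⁻¹

F/M = applied load / biomass = Q·S₀/(V·X) = 1910 × 2260 / (705.0 × 1720) = 3.560 d⁻¹.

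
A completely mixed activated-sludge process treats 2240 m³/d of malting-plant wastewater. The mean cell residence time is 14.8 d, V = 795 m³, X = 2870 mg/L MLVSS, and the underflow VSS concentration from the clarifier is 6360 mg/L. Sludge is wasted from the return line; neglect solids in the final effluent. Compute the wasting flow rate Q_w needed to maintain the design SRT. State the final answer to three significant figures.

θ_c = V·X/(Q_w·X_r) when wasting from the recycle, so Q_w = V·X/(θ_c·X_r) = 795.0 × 2870 / (14.8 × 6360) = 24.24 m³/d.

Q_w ≈ 24.2 m³/d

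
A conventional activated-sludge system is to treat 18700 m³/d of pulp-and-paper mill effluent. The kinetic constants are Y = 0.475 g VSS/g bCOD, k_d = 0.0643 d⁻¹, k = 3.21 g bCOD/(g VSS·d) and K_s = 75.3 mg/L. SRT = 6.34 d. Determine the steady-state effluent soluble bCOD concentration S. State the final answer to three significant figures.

S ≈ 12.8 mg/L

Effluent substrate depends only on kinetics and SRT: S = K_s(1 + k_d θ_c) / [θ_c(Yk − k_d) − 1] = 75.3 × (1 + 0.0643 × 6.34) / [6.34 × (0.475 × 3.21 − 0.0643) − 1] = 106.0 / 8.259 = 12.83 mg/L.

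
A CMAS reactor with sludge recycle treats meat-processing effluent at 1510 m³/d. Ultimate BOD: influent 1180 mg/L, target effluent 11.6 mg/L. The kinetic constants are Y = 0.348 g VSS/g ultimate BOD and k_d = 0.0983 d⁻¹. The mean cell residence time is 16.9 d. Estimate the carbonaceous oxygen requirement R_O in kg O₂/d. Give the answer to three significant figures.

R_O ≈ 1440 kg O₂/d

Correct the yield for decay: Y_obs = Y/(1 + k_d θ_c) = 0.348 / (1 + 0.0983 × 16.9) = 0.348 / 2.661 = 0.1308.
Mass of ultimate BOD removed per day: Q(S₀ − S) = 1510 × 1168 g/m³ = 1764 kg/d.
P_X = Y_obs·Q·(S₀ − S) = 0.1308 × 1764 = 230.7 kg VSS/d.
R_O = Q·ΔS − 1.42 P_X = 1764 − 327.6 = 1437 kg O₂/d.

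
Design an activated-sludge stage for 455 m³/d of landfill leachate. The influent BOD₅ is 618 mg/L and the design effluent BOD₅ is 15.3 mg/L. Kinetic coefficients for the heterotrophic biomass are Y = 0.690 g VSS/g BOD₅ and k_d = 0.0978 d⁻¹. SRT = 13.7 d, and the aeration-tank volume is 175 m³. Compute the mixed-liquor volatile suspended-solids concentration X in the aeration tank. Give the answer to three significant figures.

X ≈ 6330 mg/L

Solving the biomass balance for X: X = Y Q (S₀−S) θ_c / [V (1+k_d θ_c)] = 0.690 × 455 × (618 − 15.3) × 13.7 / [175 × (1 + 0.0978 × 13.7)] = 6331 mg/L.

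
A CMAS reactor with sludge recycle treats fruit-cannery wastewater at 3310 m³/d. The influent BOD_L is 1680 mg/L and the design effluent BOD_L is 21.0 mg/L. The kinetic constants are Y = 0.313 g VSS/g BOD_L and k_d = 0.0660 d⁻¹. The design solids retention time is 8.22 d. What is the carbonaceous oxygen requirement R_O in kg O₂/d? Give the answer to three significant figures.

Correct the yield for decay: Y_obs = Y/(1 + k_d θ_c) = 0.313 / (1 + 0.0660 × 8.22) = 0.313 / 1.543 = 0.2029.
Q·(S₀ − S) = 3310 × (1680 − 21.0) × 10⁻³ = 5491 kg/d removed.
Biomass synthesised: P_X = Y_obs × 5491 = 1114 kg VSS/d.
Carbonaceous O₂ demand = substrate oxidised − cell-mass equivalent = 5491 − 1.42 × 1114 = 3909 kg O₂/d.

R_O ≈ 3910 kg O₂/d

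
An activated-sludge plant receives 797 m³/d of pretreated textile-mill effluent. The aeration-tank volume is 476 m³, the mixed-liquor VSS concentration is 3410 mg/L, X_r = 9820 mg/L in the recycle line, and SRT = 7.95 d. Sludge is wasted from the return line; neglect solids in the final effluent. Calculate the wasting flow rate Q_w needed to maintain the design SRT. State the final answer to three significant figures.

θ_c = V·X/(Q_w·X_r) when wasting from the recycle, so Q_w = V·X/(θ_c·X_r) = 476.0 × 3410 / (7.95 × 9820) = 20.79 m³/d.

Q_w ≈ 20.8 m³/d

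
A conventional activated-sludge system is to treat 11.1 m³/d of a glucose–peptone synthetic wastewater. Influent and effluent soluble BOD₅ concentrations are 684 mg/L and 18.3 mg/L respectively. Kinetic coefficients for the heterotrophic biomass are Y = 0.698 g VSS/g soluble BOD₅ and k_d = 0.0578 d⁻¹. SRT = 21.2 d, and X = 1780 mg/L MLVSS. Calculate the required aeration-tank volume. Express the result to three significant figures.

Rearranging the biomass balance for a CMAS with decay, V = Y·Q·ΔS·θ_c / [X·(1+k_d θ_c)] = 0.698 × 11.1 × (684 − 18.3) × 21.2 / [1780 × (1 + 0.0578 × 21.2)] = 1.09×10^5 / 3961 = 27.60 m³.

V ≈ 27.6 m³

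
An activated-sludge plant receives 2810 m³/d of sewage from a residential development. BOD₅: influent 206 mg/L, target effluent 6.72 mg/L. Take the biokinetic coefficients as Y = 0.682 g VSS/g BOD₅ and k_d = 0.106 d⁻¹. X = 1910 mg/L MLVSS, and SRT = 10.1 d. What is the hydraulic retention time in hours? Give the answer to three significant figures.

τ ≈ 8.33 h

Steady-state biomass mass balance: V·X·(1 + k_d·θ_c) = Y·Q·(S₀ − S)·θ_c, so V = 0.682 × 2810 × (206 − 6.72) × 10.1 / [1910 × (1 + 0.106 × 10.1)] = 3.86×10^6 / 3955 = 975.3 m³.
τ = V/Q = 975.3/2810 = 0.3471 d, or 8.330 h.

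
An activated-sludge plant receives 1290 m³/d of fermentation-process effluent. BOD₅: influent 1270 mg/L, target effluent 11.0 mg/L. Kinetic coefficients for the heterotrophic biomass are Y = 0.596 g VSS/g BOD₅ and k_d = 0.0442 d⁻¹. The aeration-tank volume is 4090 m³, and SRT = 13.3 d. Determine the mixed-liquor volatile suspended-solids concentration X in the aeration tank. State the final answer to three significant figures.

X ≈ 1980 mg/L

X = Y·Q·ΔS·θ_c / [V·(1 + k_d θ_c)] = 0.596 × 1290 × (1270 − 11.0) × 13.3 / [4090 × (1 + 0.0442 × 13.3)] = 1982 mg/L.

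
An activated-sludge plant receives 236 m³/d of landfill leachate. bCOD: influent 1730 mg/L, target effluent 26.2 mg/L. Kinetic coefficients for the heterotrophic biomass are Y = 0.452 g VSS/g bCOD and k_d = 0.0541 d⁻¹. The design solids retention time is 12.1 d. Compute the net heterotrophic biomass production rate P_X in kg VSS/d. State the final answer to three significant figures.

P_X ≈ 110 kg VSS/d

Correct the yield for decay: Y_obs = Y/(1 + k_d θ_c) = 0.452 / (1 + 0.0541 × 12.1) = 0.452 / 1.655 = 0.2732.
ΔS = 1730 − 26.2 = 1704 mg/L, so the substrate removal rate is 236 × 1704/1000 = 402.1 kg bCOD/d.
Biomass produced: P_X = Y_obs·Q·ΔS = 0.2732 × 402.1 ≈ 109.8 kg VSS/d.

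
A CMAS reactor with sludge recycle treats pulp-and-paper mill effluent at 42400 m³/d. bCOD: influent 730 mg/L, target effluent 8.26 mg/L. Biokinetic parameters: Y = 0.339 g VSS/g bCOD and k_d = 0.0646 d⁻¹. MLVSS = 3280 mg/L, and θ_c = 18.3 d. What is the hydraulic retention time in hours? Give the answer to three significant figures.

From the SRT design equation V = Y Q (S₀−S) θ_c / [X (1 + k_d θ_c)] = 0.339 × 42400 × (730 − 8.26) × 18.3 / [3280 × (1 + 0.0646 × 18.3)] = 1.9×10^8 / 7158 = 26524 m³.
τ = V/Q = 26524/42400 = 0.6256 d, or 15.01 h.

τ ≈ 15.0 h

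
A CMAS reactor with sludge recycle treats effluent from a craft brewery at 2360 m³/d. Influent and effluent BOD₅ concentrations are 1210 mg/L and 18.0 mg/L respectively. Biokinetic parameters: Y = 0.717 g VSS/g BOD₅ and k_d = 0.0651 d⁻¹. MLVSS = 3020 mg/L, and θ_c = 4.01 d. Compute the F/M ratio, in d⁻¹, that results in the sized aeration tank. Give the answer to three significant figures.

Steady-state biomass mass balance: V·X·(1 + k_d·θ_c) = Y·Q·(S₀ − S)·θ_c, so V = 0.717 × 2360 × (1210 − 18.0) × 4.01 / [3020 × (1 + 0.0651 × 4.01)] = 8.09×10^6 / 3808 = 2124 m³.
F/M = applied load / biomass = Q·S₀/(V·X) = 2360 × 1210 / (2124 × 3020) = 0.4452 d⁻¹.

F/M ≈ 0.445 d⁻¹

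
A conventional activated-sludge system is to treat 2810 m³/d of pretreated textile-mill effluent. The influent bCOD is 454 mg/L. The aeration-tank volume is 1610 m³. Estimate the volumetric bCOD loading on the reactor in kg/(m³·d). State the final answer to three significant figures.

L_v ≈ 0.792 kg bCOD/(m³·d)

Volumetric loading L_v = Q·S₀ / V = 2810 × 454 g/m³ / 1610 m³ = 792.4 g/(m³·d) = 0.7924 kg bCOD/(m³·d).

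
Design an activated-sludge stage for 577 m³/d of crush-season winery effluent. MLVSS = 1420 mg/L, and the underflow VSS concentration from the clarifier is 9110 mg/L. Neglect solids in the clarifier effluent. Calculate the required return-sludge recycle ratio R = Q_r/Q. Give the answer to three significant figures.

R = Q_r/Q = X/(X_r − X) = 1420 / (9110 − 1420) = 0.1847.

R ≈ 0.185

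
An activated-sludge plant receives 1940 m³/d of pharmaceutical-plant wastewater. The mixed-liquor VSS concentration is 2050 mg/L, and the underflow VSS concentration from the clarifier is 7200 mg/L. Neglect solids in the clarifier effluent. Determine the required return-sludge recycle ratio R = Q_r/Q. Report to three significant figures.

R ≈ 0.398

R = Q_r/Q = X/(X_r − X) = 2050 / (7200 − 2050) = 0.3981.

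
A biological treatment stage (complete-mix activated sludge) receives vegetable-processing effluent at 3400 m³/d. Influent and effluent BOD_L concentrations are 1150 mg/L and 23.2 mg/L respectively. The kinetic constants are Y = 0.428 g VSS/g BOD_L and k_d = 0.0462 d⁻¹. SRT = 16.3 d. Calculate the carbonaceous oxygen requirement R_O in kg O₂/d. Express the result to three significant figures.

Y_obs = Y / (1 + k_d θ_c) = 0.428 / (1 + 0.0462 × 16.3) = 0.428 / 1.753 = 0.2441.
Q·(S₀ − S) = 3400 × (1150 − 23.2) × 10⁻³ = 3831 kg/d removed.
P_X = Y_obs·Q·(S₀ − S) = 0.2441 × 3831 = 935.3 kg VSS/d.
Carbonaceous O₂ demand = substrate oxidised − cell-mass equivalent = 3831 − 1.42 × 935.3 = 2503 kg O₂/d.

R_O ≈ 2500 kg O₂/d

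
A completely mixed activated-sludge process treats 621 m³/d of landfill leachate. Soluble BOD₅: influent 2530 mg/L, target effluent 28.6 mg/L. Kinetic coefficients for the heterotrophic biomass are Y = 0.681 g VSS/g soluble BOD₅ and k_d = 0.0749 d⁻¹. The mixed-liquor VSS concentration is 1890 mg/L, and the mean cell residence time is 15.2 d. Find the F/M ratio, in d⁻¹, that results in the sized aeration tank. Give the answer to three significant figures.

Steady-state biomass mass balance: V·X·(1 + k_d·θ_c) = Y·Q·(S₀ − S)·θ_c, so V = 0.681 × 621 × (2530 − 28.6) × 15.2 / [1890 × (1 + 0.0749 × 15.2)] = 1.61×10^7 / 4042 = 3978 m³.
F/M = Q·S₀ / (V·X) = 621 × 2530 / (3978 × 1890) = 0.2090 g soluble BOD₅·(g VSS·d)⁻¹.

F/M ≈ 0.209 d⁻¹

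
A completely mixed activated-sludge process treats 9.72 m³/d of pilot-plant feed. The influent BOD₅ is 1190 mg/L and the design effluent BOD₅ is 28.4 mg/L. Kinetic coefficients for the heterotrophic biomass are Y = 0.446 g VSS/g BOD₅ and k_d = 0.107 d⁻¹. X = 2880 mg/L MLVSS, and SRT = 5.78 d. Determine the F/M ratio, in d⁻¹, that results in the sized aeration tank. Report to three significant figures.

F/M ≈ 0.643 d⁻¹

From the SRT design equation V = Y Q (S₀−S) θ_c / [X (1 + k_d θ_c)] = 0.446 × 9.72 × (1190 − 28.4) × 5.78 / [2880 × (1 + 0.107 × 5.78)] = 2.91×10^4 / 4661 = 6.244 m³.
F/M = applied load / biomass = Q·S₀/(V·X) = 9.72 × 1190 / (6.244 × 2880) = 0.6432 d⁻¹.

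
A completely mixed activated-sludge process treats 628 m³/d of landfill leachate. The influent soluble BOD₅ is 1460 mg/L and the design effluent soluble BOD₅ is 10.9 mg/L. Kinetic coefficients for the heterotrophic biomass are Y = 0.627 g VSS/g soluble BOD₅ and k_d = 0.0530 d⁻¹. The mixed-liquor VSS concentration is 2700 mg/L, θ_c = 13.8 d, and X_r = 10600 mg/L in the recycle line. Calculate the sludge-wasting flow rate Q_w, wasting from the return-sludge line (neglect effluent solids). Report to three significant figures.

Q_w ≈ 31.1 m³/d

Rearranging the biomass balance for a CMAS with decay, V = Y·Q·ΔS·θ_c / [X·(1+k_d θ_c)] = 0.627 × 628 × (1460 − 10.9) × 13.8 / [2700 × (1 + 0.0530 × 13.8)] = 7.87×10^6 / 4675 = 1684 m³.
θ_c = V·X/(Q_w·X_r) when wasting from the recycle, so Q_w = V·X/(θ_c·X_r) = 1684 × 2700 / (13.8 × 10600) = 31.09 m³/d.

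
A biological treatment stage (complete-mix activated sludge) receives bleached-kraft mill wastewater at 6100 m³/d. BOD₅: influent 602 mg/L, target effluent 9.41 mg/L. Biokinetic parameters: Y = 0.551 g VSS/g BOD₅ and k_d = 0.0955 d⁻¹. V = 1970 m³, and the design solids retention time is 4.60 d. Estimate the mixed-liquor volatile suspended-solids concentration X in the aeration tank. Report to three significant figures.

X = Y·Q·ΔS·θ_c / [V·(1 + k_d θ_c)] = 0.551 × 6100 × (602 − 9.41) × 4.60 / [1970 × (1 + 0.0955 × 4.60)] = 3231 mg/L.

X ≈ 3230 mg/L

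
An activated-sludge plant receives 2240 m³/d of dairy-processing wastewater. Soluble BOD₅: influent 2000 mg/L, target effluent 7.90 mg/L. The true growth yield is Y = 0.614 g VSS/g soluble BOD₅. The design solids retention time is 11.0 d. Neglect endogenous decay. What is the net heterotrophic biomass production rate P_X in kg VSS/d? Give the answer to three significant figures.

No decay correction is needed, so Y_obs = Y = 0.614.
ΔS = 2000 − 7.90 = 1992 mg/L, so the substrate removal rate is 2240 × 1992/1000 = 4462 kg soluble BOD₅/d.
Biomass produced: P_X = Y_obs·Q·ΔS = 0.6140 × 4462 ≈ 2740 kg VSS/d.

P_X ≈ 2740 kg VSS/d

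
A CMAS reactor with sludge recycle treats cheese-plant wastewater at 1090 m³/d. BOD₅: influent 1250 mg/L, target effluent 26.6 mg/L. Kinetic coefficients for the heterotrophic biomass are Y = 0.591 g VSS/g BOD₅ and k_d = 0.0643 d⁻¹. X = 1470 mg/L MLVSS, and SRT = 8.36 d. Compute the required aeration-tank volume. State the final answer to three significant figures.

From the SRT design equation V = Y Q (S₀−S) θ_c / [X (1 + k_d θ_c)] = 0.591 × 1090 × (1250 − 26.6) × 8.36 / [1470 × (1 + 0.0643 × 8.36)] = 6.59×10^6 / 2260 = 2915 m³.

V ≈ 2920 m³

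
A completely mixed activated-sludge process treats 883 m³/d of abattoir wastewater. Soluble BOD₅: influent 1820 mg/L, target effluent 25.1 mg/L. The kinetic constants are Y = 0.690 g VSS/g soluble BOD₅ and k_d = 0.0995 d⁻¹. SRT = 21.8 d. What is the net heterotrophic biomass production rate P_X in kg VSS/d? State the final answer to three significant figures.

Observed yield with endogenous decay: Y_obs = Y / (1 + k_d·θ_c) = 0.690 / (1 + 0.0995 × 21.8) = 0.690 / 3.169 = 0.2177 g VSS/g soluble BOD₅.
Mass of soluble BOD₅ removed per day: Q(S₀ − S) = 883 × 1795 g/m³ = 1585 kg/d.
P_X = Y_obs · Q(S₀ − S) = 0.2177 × 1585 = 345.1 kg VSS/d.

P_X ≈ 345 kg VSS/d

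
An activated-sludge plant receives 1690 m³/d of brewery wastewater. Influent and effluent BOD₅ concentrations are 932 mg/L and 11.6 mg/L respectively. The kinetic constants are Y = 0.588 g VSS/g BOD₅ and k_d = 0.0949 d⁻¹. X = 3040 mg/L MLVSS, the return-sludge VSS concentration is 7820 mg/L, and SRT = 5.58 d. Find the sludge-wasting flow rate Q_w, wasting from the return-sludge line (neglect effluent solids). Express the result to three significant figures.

Q_w ≈ 76.5 m³/d

Rearranging the biomass balance for a CMAS with decay, V = Y·Q·ΔS·θ_c / [X·(1+k_d θ_c)] = 0.588 × 1690 × (932 − 11.6) × 5.58 / [3040 × (1 + 0.0949 × 5.58)] = 5.1×10^6 / 4650 = 1098 m³.
Q_w = (V·X)/(θ_c X_r) = 1098 × 3040 / (5.58 × 7820) = 76.47 m³/d.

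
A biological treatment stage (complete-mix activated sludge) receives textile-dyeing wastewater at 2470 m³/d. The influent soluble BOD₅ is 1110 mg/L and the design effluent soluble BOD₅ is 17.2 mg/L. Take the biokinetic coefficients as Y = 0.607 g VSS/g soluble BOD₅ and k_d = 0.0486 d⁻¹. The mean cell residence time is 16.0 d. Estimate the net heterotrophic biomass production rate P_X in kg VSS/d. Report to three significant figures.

Y_obs = Y / (1 + k_d θ_c) = 0.607 / (1 + 0.0486 × 16.0) = 0.607 / 1.778 = 0.3415.
Q·(S₀ − S) = 2470 × (1110 − 17.2) × 10⁻³ = 2699 kg/d removed.
Net biomass production P_X = Y_obs × Q·(S₀ − S) = 0.3415 × 2699 = 921.7 kg VSS/d.

P_X ≈ 922 kg VSS/d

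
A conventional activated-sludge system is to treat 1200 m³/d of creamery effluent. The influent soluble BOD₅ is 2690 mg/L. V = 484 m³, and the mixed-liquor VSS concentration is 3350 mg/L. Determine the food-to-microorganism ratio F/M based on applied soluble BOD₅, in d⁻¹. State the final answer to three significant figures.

F/M = Q·S₀ / (V·X) = 1200 × 2690 / (484.0 × 3350) = 1.991 g soluble BOD₅·(g VSS·d)⁻¹.

F/M ≈ 1.99 d⁻¹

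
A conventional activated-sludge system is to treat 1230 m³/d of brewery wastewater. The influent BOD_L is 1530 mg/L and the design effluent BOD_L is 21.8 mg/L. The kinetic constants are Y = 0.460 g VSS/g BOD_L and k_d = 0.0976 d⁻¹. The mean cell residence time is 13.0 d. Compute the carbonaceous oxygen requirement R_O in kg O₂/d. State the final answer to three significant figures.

R_O ≈ 1320 kg O₂/d

Correct the yield for decay: Y_obs = Y/(1 + k_d θ_c) = 0.460 / (1 + 0.0976 × 13.0) = 0.460 / 2.269 = 0.2028.
Mass of BOD_L removed per day: Q(S₀ − S) = 1230 × 1508 g/m³ = 1855 kg/d.
Net sludge production P_X = 0.2028 × 1855 = 376.1 kg VSS/d.
Carbonaceous O₂ demand = substrate oxidised − cell-mass equivalent = 1855 − 1.42 × 376.1 = 1321 kg O₂/d.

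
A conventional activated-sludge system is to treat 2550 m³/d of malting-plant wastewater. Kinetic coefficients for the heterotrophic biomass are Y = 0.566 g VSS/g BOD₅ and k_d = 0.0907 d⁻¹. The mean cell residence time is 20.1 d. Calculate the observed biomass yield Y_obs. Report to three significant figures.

The observed yield is Y_obs = Y/(1 + k_d·θ_c) = 0.566 / (1 + 0.0907 × 20.1) = 0.566 / 2.823 = 0.2005 g VSS per g BOD₅ removed.

Y_obs ≈ 0.200 g VSS/g BOD₅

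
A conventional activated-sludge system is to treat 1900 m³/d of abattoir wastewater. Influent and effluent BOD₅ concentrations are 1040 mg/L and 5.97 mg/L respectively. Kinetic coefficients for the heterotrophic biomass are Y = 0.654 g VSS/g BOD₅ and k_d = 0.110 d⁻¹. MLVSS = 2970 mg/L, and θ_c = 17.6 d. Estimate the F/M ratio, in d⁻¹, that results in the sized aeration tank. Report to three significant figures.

F/M ≈ 0.257 d⁻¹

From the SRT design equation V = Y Q (S₀−S) θ_c / [X (1 + k_d θ_c)] = 0.654 × 1900 × (1040 − 5.97) × 17.6 / [2970 × (1 + 0.110 × 17.6)] = 2.26×10^7 / 8720 = 2593 m³.
Food-to-microorganism ratio F/M = Q S₀ / (V X) = 1900 × 1040 / (2593 × 2970) = 0.2565 d⁻¹.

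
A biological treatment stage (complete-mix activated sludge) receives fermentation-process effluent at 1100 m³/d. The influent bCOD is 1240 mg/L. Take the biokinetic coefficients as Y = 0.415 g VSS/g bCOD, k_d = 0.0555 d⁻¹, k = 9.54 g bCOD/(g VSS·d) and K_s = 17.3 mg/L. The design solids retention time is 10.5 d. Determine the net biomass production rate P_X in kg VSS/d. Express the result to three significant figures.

P_X ≈ 357 kg VSS/d

Effluent substrate depends only on kinetics and SRT: S = K_s(1 + k_d θ_c) / [θ_c(Yk − k_d) − 1] = 17.3 × (1 + 0.0555 × 10.5) / [10.5 × (0.415 × 9.54 − 0.0555) − 1] = 27.38 / 39.99 = 0.6847 mg/L.
Correct the yield for decay: Y_obs = Y/(1 + k_d θ_c) = 0.415 / (1 + 0.0555 × 10.5) = 0.415 / 1.583 = 0.2622.
Mass of bCOD removed per day: Q(S₀ − S) = 1100 × 1239 g/m³ = 1363 kg/d.
Net biomass production P_X = Y_obs × Q·(S₀ − S) = 0.2622 × 1363 = 357.4 kg VSS/d.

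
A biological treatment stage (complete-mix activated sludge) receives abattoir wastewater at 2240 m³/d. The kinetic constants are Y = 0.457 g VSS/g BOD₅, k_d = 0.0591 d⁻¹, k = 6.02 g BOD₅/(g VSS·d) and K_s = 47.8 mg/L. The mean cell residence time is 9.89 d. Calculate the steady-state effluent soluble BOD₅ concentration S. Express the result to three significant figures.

S ≈ 2.96 mg/L

From the Monod/SRT balance for a CMAS, S = K_s·(1+k_d θ_c)/[θ_c·(Y k − k_d) − 1] = 47.8 × (1 + 0.0591 × 9.89) / [9.89 × (0.457 × 6.02 − 0.0591) − 1] = 75.74 / 25.62 = 2.956 mg/L.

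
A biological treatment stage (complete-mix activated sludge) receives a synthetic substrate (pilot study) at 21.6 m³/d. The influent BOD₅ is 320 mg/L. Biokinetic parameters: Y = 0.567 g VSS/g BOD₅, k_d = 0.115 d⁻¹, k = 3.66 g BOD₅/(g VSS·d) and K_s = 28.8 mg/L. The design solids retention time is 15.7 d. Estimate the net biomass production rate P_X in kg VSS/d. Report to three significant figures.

P_X ≈ 1.39 kg VSS/d

From the Monod/SRT balance for a CMAS, S = K_s·(1+k_d θ_c)/[θ_c·(Y k − k_d) − 1] = 28.8 × (1 + 0.115 × 15.7) / [15.7 × (0.567 × 3.66 − 0.115) − 1] = 80.80 / 29.78 = 2.714 mg/L.
The observed yield is Y_obs = Y/(1 + k_d·θ_c) = 0.567 / (1 + 0.115 × 15.7) = 0.567 / 2.806 = 0.2021 g VSS per g BOD₅ removed.
Mass of BOD₅ removed per day: Q(S₀ − S) = 21.6 × 317.3 g/m³ = 6.853 kg/d.
Biomass produced: P_X = Y_obs·Q·ΔS = 0.2021 × 6.853 ≈ 1.385 kg VSS/d.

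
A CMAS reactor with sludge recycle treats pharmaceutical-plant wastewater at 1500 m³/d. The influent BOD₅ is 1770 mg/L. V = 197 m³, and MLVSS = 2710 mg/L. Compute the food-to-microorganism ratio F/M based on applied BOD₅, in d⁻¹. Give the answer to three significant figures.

F/M = applied load / biomass = Q·S₀/(V·X) = 1500 × 1770 / (197.0 × 2710) = 4.973 d⁻¹.

F/M ≈ 4.97 d⁻¹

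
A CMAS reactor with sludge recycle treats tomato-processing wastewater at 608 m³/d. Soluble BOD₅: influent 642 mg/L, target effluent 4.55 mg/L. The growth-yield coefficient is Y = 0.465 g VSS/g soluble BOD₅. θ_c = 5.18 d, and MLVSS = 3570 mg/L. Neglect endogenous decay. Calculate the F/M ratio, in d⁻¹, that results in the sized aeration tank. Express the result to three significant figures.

F/M ≈ 0.418 d⁻¹

With k_d = 0 the design equation reduces to V = Y Q (S₀−S) θ_c / X = 0.465 × 608 × (642 − 4.55) × 5.18 / 3570 = 261.5 m³.
Food-to-microorganism ratio F/M = Q S₀ / (V X) = 608 × 642 / (261.5 × 3570) = 0.4181 d⁻¹.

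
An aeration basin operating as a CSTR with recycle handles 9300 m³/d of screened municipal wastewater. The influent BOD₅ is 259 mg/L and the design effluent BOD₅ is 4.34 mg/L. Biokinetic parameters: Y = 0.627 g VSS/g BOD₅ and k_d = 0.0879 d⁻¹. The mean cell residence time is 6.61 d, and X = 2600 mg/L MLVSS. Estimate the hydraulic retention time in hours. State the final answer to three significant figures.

Steady-state biomass mass balance: V·X·(1 + k_d·θ_c) = Y·Q·(S₀ − S)·θ_c, so V = 0.627 × 9300 × (259 − 4.34) × 6.61 / [2600 × (1 + 0.0879 × 6.61)] = 9.82×10^6 / 4111 = 2388 m³.
HRT = V/Q = 2388 m³ / 9300 m³·d⁻¹ = 0.2568 d × 24 = 6.162 h.

τ ≈ 6.16 h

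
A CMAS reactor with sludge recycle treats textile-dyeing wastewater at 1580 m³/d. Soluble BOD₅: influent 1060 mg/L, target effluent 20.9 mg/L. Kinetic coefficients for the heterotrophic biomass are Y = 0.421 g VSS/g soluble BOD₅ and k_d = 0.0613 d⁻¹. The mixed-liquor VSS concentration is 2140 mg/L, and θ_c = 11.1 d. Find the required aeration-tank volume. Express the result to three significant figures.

V ≈ 2130 m³

Rearranging the biomass balance for a CMAS with decay, V = Y·Q·ΔS·θ_c / [X·(1+k_d θ_c)] = 0.421 × 1580 × (1060 − 20.9) × 11.1 / [2140 × (1 + 0.0613 × 11.1)] = 7.67×10^6 / 3596 = 2133 m³.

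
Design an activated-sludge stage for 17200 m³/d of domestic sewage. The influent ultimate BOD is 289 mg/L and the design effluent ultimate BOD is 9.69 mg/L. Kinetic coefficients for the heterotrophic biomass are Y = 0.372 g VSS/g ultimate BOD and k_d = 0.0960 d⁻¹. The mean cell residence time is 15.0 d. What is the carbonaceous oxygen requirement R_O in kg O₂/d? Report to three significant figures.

Observed yield with endogenous decay: Y_obs = Y / (1 + k_d·θ_c) = 0.372 / (1 + 0.0960 × 15.0) = 0.372 / 2.440 = 0.1525 g VSS/g ultimate BOD.
Q·(S₀ − S) = 17200 × (289 − 9.69) × 10⁻³ = 4804 kg/d removed.
P_X = Y_obs·Q·(S₀ − S) = 0.1525 × 4804 = 732.4 kg VSS/d.
R_O = Q·(S₀ − S) − 1.42·P_X = 4804 − 1.42 × 732.4 = 3764 kg O₂/d.

R_O ≈ 3760 kg O₂/d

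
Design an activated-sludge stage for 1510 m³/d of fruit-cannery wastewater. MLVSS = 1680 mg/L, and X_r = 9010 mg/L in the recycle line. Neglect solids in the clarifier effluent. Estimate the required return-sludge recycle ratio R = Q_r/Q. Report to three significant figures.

Solids balance on the clarifier gives (1+R)X = R·X_r, so R = X/(X_r − X) = 1680 / (9010 − 1680) = 0.2292.

R ≈ 0.229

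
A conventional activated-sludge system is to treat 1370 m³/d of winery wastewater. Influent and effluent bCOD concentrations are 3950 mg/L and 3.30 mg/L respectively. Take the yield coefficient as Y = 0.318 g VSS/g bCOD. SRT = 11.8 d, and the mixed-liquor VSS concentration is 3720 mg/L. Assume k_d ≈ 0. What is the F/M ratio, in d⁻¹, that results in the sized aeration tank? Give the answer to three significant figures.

Biomass mass balance (decay neglected): V·X = Y·Q·(S₀ − S)·θ_c, so V = 0.318 × 1370 × (3950 − 3.30) × 11.8 / 3720 = 5454 m³.
F/M = Q·S₀ / (V·X) = 1370 × 3950 / (5454 × 3720) = 0.2667 g bCOD·(g VSS·d)⁻¹.

F/M ≈ 0.267 d⁻¹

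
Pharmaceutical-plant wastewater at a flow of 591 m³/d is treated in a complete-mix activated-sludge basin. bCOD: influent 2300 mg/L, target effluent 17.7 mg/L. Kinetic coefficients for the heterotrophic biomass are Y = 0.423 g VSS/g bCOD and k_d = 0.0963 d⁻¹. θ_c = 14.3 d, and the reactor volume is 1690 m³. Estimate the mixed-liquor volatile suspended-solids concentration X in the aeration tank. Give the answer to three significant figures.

From V·X·(1 + k_d·θ_c) = Y·Q·(S₀ − S)·θ_c: X = 0.423 × 591 × (2300 − 17.7) × 14.3 / [1690 × (1 + 0.0963 × 14.3)] = 2031 mg/L.

X ≈ 2030 mg/L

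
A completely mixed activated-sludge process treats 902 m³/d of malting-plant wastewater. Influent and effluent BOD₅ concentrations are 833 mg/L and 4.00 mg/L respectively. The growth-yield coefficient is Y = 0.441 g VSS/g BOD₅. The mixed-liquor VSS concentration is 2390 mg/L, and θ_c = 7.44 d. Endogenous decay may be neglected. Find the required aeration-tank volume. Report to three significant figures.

Biomass mass balance (decay neglected): V·X = Y·Q·(S₀ − S)·θ_c, so V = 0.441 × 902 × (833 − 4.00) × 7.44 / 2390 = 1027 m³.

V ≈ 1030 m³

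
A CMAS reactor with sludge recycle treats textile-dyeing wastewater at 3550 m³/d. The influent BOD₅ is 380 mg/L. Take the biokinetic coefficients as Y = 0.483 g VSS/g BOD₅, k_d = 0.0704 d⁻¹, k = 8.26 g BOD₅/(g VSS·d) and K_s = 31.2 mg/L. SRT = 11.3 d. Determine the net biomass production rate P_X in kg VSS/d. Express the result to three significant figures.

P_X ≈ 362 kg VSS/d

From the Monod/SRT balance for a CMAS, S = K_s·(1+k_d θ_c)/[θ_c·(Y k − k_d) − 1] = 31.2 × (1 + 0.0704 × 11.3) / [11.3 × (0.483 × 8.26 − 0.0704) − 1] = 56.02 / 43.29 = 1.294 mg/L.
Y_obs = Y / (1 + k_d θ_c) = 0.483 / (1 + 0.0704 × 11.3) = 0.483 / 1.796 = 0.2690.
Substrate removed = Q·(S₀ − S) = 3550 m³/d × (380 − 1.29) g/m³ = 1.34×10^6 g/d = 1344 kg/d.
Biomass produced: P_X = Y_obs·Q·ΔS = 0.2690 × 1344 ≈ 361.7 kg VSS/d.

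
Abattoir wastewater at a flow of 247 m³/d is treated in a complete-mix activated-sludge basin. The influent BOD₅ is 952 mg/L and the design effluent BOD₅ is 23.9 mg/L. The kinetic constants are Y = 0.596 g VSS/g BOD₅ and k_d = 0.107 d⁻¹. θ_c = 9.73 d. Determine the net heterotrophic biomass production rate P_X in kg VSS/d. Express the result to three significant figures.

Correct the yield for decay: Y_obs = Y/(1 + k_d θ_c) = 0.596 / (1 + 0.107 × 9.73) = 0.596 / 2.041 = 0.2920.
Mass of BOD₅ removed per day: Q(S₀ − S) = 247 × 928.1 g/m³ = 229.2 kg/d.
Net biomass production P_X = Y_obs × Q·(S₀ − S) = 0.2920 × 229.2 = 66.94 kg VSS/d.

P_X ≈ 66.9 kg VSS/d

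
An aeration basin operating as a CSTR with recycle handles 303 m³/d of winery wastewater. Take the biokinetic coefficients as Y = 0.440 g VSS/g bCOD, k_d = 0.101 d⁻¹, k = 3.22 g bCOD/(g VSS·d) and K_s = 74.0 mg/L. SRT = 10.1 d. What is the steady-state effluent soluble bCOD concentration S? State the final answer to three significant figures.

For a completely mixed reactor with recycle the Lawrence–McCarty relation gives S = K_s·(1 + k_d·θ_c) / [θ_c·(Y·k − k_d) − 1] = 74.0 × (1 + 0.101 × 10.1) / [10.1 × (0.440 × 3.22 − 0.101) − 1] = 149.5 / 12.29 = 12.16 mg/L.

S ≈ 12.2 mg/L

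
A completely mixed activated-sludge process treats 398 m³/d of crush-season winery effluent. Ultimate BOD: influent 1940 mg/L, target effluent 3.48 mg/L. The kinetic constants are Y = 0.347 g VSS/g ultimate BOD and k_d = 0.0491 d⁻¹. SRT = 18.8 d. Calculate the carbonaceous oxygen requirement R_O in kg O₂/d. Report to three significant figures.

R_O ≈ 573 kg O₂/d

The observed yield is Y_obs = Y/(1 + k_d·θ_c) = 0.347 / (1 + 0.0491 × 18.8) = 0.347 / 1.923 = 0.1804 g VSS per g ultimate BOD removed.
Substrate removed = Q·(S₀ − S) = 398 m³/d × (1940 − 3.48) g/m³ = 7.71×10^5 g/d = 770.7 kg/d.
Biomass synthesised: P_X = Y_obs × 770.7 = 139.1 kg VSS/d.
R_O = Q·ΔS − 1.42 P_X = 770.7 − 197.5 = 573.3 kg O₂/d.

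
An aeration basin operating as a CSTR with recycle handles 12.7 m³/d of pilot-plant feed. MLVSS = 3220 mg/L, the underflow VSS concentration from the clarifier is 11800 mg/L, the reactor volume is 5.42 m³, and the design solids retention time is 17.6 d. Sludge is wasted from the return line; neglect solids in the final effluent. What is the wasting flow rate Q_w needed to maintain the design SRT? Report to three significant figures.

θ_c = V·X/(Q_w·X_r) when wasting from the recycle, so Q_w = V·X/(θ_c·X_r) = 5.420 × 3220 / (17.6 × 11800) = 0.08404 m³/d.

Q_w ≈ 0.0840 m³/d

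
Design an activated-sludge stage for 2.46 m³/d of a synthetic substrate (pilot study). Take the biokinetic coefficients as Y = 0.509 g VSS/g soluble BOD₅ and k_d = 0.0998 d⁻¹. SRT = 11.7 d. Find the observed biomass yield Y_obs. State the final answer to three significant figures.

Observed yield with endogenous decay: Y_obs = Y / (1 + k_d·θ_c) = 0.509 / (1 + 0.0998 × 11.7) = 0.509 / 2.168 = 0.2348 g VSS/g soluble BOD₅.

Y_obs ≈ 0.235 g VSS/g soluble BOD₅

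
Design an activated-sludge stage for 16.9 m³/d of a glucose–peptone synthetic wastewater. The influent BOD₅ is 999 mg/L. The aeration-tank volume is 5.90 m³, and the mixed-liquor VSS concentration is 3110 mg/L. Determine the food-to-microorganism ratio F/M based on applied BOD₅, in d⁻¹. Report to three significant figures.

F/M ≈ 0.920 d⁻¹

Food-to-microorganism ratio F/M = Q S₀ / (V X) = 16.9 × 999 / (5.900 × 3110) = 0.9201 d⁻¹.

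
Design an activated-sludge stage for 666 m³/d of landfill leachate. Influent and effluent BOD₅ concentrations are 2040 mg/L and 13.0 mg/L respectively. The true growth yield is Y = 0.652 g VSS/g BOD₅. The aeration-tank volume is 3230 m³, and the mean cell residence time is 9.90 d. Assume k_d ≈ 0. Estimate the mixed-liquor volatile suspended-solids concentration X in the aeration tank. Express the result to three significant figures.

X = Y·Q·ΔS·θ_c / V = 0.652 × 666 × (2040 − 13.0) × 9.90 / 3230 = 2698 mg/L.

X ≈ 2700 mg/L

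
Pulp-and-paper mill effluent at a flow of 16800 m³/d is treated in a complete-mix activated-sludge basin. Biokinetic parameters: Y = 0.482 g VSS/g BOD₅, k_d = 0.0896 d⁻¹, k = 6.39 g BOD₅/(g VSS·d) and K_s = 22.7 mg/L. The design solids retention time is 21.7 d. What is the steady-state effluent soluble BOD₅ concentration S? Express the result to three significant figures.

From the Monod/SRT balance for a CMAS, S = K_s·(1+k_d θ_c)/[θ_c·(Y k − k_d) − 1] = 22.7 × (1 + 0.0896 × 21.7) / [21.7 × (0.482 × 6.39 − 0.0896) − 1] = 66.84 / 63.89 = 1.046 mg/L.

S ≈ 1.05 mg/L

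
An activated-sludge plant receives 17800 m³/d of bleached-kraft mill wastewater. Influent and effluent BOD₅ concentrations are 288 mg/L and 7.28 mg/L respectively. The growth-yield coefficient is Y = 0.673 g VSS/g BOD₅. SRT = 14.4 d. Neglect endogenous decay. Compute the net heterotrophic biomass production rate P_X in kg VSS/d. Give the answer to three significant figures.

P_X ≈ 3360 kg VSS/d

No decay correction is needed, so Y_obs = Y = 0.673.
Mass of BOD₅ removed per day: Q(S₀ − S) = 17800 × 280.7 g/m³ = 4997 kg/d.
So the net sludge growth is P_X = 0.6730 × 4997 = 3363 kg VSS/d.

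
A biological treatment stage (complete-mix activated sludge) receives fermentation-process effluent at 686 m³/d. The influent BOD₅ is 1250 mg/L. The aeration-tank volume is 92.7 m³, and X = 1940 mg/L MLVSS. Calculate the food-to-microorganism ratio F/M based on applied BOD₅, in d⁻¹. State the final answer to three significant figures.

F/M ≈ 4.77 d⁻¹

Food-to-microorganism ratio F/M = Q S₀ / (V X) = 686 × 1250 / (92.70 × 1940) = 4.768 d⁻¹.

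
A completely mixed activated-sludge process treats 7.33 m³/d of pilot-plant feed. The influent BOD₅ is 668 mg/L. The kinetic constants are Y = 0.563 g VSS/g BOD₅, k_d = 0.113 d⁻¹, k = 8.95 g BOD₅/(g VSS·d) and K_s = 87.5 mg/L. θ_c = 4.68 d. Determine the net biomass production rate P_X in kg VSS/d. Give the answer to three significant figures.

For a completely mixed reactor with recycle the Lawrence–McCarty relation gives S = K_s·(1 + k_d·θ_c) / [θ_c·(Y·k − k_d) − 1] = 87.5 × (1 + 0.113 × 4.68) / [4.68 × (0.563 × 8.95 − 0.113) − 1] = 133.8 / 22.05 = 6.066 mg/L.
Y_obs = Y / (1 + k_d θ_c) = 0.563 / (1 + 0.113 × 4.68) = 0.563 / 1.529 = 0.3683.
Mass of BOD₅ removed per day: Q(S₀ − S) = 7.33 × 661.9 g/m³ = 4.852 kg/d.
So the net sludge growth is P_X = 0.3683 × 4.852 = 1.787 kg VSS/d.

P_X ≈ 1.79 kg VSS/d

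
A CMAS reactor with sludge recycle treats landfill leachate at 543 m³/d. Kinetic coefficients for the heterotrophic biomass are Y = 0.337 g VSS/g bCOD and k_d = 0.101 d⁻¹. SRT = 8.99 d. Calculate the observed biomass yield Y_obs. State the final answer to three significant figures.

Y_obs ≈ 0.177 g VSS/g bCOD

Correct the yield for decay: Y_obs = Y/(1 + k_d θ_c) = 0.337 / (1 + 0.101 × 8.99) = 0.337 / 1.908 = 0.1766.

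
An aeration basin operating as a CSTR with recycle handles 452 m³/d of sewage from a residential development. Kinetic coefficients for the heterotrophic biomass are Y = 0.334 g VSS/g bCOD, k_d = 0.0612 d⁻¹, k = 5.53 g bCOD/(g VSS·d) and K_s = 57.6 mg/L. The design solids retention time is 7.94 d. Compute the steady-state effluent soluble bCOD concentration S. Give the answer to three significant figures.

S ≈ 6.49 mg/L

For a completely mixed reactor with recycle the Lawrence–McCarty relation gives S = K_s·(1 + k_d·θ_c) / [θ_c·(Y·k − k_d) − 1] = 57.6 × (1 + 0.0612 × 7.94) / [7.94 × (0.334 × 5.53 − 0.0612) − 1] = 85.59 / 13.18 = 6.494 mg/L.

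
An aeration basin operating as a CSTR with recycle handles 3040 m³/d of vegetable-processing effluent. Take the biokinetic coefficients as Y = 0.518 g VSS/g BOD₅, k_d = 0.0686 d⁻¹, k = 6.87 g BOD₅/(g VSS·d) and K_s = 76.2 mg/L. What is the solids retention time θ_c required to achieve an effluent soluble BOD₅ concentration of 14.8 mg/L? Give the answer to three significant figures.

θ_c ≈ 1.96 d

At the target effluent, Y k S/(K_s+S) = 0.518×6.87×14.8/91.00 = 0.5788 d⁻¹.
Then 1/θ_c = μ − k_d = 0.5788 − 0.0686 = 0.5102 d⁻¹, giving θ_c = 1.960 d.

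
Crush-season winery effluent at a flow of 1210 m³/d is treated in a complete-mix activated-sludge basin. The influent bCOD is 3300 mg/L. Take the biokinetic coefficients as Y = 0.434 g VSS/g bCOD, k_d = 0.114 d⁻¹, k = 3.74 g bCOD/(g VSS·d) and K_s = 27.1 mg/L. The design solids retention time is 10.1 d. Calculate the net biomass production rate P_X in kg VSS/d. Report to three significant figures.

Effluent substrate depends only on kinetics and SRT: S = K_s(1 + k_d θ_c) / [θ_c(Yk − k_d) − 1] = 27.1 × (1 + 0.114 × 10.1) / [10.1 × (0.434 × 3.74 − 0.114) − 1] = 58.30 / 14.24 = 4.094 mg/L.
Y_obs = Y / (1 + k_d θ_c) = 0.434 / (1 + 0.114 × 10.1) = 0.434 / 2.151 = 0.2017.
Q·(S₀ − S) = 1210 × (3300 − 4.09) × 10⁻³ = 3988 kg/d removed.
Net biomass production P_X = Y_obs × Q·(S₀ − S) = 0.2017 × 3988 = 804.5 kg VSS/d.

P_X ≈ 805 kg VSS/d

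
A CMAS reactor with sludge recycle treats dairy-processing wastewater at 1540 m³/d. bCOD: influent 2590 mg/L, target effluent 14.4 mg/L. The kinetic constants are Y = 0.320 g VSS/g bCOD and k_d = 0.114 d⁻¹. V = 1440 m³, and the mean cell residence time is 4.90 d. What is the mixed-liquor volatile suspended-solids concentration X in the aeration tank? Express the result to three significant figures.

X ≈ 2770 mg/L

Solving the biomass balance for X: X = Y Q (S₀−S) θ_c / [V (1+k_d θ_c)] = 0.320 × 1540 × (2590 − 14.4) × 4.90 / [1440 × (1 + 0.114 × 4.90)] = 2771 mg/L.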